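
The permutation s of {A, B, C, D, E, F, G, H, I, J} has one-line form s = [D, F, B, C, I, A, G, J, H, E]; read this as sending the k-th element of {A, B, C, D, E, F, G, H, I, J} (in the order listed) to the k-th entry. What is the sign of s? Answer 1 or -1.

In disjoint-cycle form the cycle lengths are 5, 4, 1.
A cycle of length ℓ contributes ℓ−1 transpositions, so s is a product of 4 + 3 = 7 transpositions — odd.

-1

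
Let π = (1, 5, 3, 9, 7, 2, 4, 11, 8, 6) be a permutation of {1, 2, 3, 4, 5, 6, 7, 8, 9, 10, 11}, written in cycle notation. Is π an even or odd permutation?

The cycle lengths are 10, 1.
A cycle of length ℓ contributes ℓ−1 transpositions, so π is a product of 9 transpositions — odd.

odd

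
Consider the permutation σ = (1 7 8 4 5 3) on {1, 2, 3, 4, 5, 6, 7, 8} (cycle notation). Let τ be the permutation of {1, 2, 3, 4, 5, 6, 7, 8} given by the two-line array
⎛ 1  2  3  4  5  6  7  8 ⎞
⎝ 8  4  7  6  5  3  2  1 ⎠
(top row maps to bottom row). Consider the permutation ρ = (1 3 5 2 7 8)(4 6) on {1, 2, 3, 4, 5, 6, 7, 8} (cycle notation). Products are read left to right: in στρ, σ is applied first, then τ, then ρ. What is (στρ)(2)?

6

Chase 2: σ(2) = 2; τ(2) = 4; ρ(4) = 6. Hence (στρ)(2) = 6.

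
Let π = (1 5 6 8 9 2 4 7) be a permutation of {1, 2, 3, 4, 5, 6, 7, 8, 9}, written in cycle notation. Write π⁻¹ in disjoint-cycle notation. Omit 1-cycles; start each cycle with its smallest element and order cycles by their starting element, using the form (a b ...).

(1 7 4 2 9 8 6 5)

If π sends a → b within a cycle, π⁻¹ sends b → a; equivalently, reverse each cycle.
After reversing and putting each cycle's least element first, π⁻¹ = (1 7 4 2 9 8 6 5).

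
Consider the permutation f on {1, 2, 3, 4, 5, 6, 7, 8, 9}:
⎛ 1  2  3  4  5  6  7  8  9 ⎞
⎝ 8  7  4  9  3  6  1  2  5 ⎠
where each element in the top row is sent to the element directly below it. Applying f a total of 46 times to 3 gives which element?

9

Tracing 3 → 4 → … returns to 3 after 4 steps, so 3 lies in a 4-cycle (3, 4, 9, 5).
Powers repeat with period 4 on this cycle, and 46 mod 4 = 2, so f^46(3) = f^2(3).
Stepping 2 places around the cycle: 3 → 4 → 9.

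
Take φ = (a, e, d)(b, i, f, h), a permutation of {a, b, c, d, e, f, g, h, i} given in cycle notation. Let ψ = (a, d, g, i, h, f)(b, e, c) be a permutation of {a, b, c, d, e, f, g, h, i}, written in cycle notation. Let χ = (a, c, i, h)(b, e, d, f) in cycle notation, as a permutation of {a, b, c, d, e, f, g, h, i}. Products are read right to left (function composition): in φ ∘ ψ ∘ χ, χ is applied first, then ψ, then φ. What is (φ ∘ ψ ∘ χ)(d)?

e

(φ ∘ ψ ∘ χ)(d) = φ(ψ(χ(d))). χ(d) = f, then ψ(f) = a, then φ(a) = e, so the result is e.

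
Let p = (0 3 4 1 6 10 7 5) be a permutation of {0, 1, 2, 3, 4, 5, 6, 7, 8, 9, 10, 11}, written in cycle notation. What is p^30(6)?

6 lies in the 8-cycle (0 3 4 1 6 10 7 5).
On an 8-cycle, p^8 is the identity, so p^30 = p^6 there (30 ≡ 6 mod 8).
Stepping 6 places around the cycle: 6 → 10 → 7 → 5 → 0 → 3 → 4.

4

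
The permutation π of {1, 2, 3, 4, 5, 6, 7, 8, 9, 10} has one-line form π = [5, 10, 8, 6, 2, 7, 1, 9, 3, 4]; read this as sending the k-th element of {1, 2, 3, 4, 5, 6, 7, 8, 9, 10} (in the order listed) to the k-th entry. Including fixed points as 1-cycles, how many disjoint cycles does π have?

2

The cycle decomposition is (1 5 2 10 4 6 7)(3 8 9), which has 2 cycles (counting 1-cycles).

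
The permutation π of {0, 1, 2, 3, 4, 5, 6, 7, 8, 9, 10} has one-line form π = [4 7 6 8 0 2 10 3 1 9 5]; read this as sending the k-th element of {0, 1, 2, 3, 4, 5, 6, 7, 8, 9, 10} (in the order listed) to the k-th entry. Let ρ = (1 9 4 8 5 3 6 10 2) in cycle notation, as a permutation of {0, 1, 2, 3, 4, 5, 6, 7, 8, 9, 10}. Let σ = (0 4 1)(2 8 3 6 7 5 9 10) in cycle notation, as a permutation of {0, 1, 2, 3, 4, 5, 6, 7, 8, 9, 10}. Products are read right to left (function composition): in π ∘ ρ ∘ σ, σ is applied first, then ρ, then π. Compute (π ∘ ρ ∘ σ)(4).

Apply the permutations in order: σ(4) = 1, then ρ(1) = 9, then π(9) = 9. So (π ∘ ρ ∘ σ)(4) = 9.

9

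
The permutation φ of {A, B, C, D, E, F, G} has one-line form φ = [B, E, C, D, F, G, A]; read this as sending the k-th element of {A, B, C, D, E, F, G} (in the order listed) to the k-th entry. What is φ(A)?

B

A is element number 1 of the domain, and entry number 1 of the one-line form is B, so φ(A) = B.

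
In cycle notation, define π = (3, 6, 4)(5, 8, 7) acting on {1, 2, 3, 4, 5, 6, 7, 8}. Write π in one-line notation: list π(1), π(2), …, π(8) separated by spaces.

Image by image: 1↦1, 2↦2, 3↦6, 4↦3, 5↦8, 6↦4, 7↦5, 8↦7.
Listing these in domain order gives 1 2 6 3 8 4 5 7.

1 2 6 3 8 4 5 7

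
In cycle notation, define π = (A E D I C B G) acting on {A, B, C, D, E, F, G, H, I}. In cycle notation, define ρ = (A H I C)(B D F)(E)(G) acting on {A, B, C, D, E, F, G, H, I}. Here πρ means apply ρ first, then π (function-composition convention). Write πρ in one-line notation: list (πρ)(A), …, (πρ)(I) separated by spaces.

H I E F D G A C B

For each element, apply ρ then π: A → H → H; B → D → I; C → A → E; D → F → F; E → E → D; F → B → G; G → G → A; H → I → C; I → C → B.
Collecting the images, πρ = [H I E F D G A C B].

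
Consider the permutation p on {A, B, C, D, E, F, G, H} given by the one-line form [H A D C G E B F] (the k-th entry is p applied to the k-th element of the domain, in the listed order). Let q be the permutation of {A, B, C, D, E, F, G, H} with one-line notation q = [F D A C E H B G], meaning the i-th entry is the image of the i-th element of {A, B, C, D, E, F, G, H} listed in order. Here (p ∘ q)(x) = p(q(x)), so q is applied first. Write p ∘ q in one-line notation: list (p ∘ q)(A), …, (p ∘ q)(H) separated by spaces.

E C H D G F A B

(p ∘ q)(x) = p(q(x)). Computing each image: p(q(A)) = p(F) = E, p(q(B)) = p(D) = C, p(q(C)) = p(A) = H, p(q(D)) = p(C) = D, p(q(E)) = p(E) = G, p(q(F)) = p(H) = F, p(q(G)) = p(B) = A, p(q(H)) = p(G) = B.
Hence p ∘ q = [E C H D G F A B].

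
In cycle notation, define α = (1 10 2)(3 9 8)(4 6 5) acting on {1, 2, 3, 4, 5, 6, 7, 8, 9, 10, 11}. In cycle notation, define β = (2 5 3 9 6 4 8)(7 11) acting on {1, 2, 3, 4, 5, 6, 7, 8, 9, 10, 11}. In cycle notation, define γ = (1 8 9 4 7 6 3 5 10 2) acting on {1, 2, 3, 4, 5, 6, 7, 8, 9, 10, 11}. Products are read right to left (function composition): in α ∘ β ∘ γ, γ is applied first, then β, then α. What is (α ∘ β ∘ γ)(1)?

(α ∘ β ∘ γ)(1) = α(β(γ(1))). γ(1) = 8, then β(8) = 2, then α(2) = 1, so the result is 1.

1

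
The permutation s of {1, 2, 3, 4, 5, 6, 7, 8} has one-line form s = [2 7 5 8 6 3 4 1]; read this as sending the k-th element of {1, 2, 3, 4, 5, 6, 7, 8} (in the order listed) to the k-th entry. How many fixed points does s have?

0

No element satisfies s(x) = x, so there are 0 fixed points.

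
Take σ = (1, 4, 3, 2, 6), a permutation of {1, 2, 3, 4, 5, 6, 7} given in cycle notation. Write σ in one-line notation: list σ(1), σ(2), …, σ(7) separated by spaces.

Reading each image from the cycles: 1↦4, 2↦6, 3↦2, 4↦3, 5↦5, 6↦1, 7↦7.
Listing these in domain order gives 4 6 2 3 5 1 7.

4 6 2 3 5 1 7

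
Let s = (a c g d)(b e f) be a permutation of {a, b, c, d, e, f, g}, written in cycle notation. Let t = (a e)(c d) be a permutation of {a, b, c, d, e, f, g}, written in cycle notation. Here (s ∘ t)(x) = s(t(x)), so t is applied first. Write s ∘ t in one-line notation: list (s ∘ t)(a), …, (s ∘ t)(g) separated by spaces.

f e a g c b d

For each element, apply t then s: a → e → f; b → b → e; c → d → a; d → c → g; e → a → c; f → f → b; g → g → d.
Collecting the images, s ∘ t = [f e a g c b d].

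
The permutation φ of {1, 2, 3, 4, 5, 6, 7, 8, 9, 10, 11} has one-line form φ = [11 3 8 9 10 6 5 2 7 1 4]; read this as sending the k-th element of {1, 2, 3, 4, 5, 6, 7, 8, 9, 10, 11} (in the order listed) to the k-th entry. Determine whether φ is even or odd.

In disjoint-cycle form the cycle lengths are 7, 3, 1.
A cycle of length ℓ contributes ℓ−1 transpositions, so φ is a product of 6 + 2 = 8 transpositions — even.

even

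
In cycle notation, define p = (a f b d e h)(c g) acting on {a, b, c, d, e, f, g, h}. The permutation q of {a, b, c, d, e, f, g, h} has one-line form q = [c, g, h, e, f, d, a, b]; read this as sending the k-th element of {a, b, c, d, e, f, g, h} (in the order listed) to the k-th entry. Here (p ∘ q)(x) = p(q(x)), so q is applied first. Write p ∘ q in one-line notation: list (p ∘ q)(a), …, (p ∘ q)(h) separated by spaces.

(p ∘ q)(x) = p(q(x)). Computing each image: p(q(a)) = p(c) = g, p(q(b)) = p(g) = c, p(q(c)) = p(h) = a, p(q(d)) = p(e) = h, p(q(e)) = p(f) = b, p(q(f)) = p(d) = e, p(q(g)) = p(a) = f, p(q(h)) = p(b) = d.
Hence p ∘ q = [g c a h b e f d].

g c a h b e f d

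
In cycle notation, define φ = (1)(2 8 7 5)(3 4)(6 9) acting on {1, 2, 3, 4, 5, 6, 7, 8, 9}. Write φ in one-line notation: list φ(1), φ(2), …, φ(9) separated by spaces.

1 8 4 3 2 9 5 7 6

Image by image: 1→1, 2→8, 3→4, 4→3, 5→2, 6→9, 7→5, 8→7, 9→6.
Listing these in domain order gives 1 8 4 3 2 9 5 7 6.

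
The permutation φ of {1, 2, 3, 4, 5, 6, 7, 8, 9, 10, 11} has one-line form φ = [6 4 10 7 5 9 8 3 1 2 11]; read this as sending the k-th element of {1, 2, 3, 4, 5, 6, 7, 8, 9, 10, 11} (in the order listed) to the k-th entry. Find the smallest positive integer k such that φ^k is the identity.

6

The disjoint-cycle form of φ has cycle lengths 6, 3, 1, 1.
Since disjoint cycles commute, ord(φ) = lcm(6, 3) = 6.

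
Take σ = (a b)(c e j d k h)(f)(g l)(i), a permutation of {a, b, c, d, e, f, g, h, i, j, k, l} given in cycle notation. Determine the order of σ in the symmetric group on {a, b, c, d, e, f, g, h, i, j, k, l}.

6

The cycle type of σ is (6, 2, 2, 1, 1).
The order of σ is the least common multiple of its cycle lengths: lcm(6, 2, 2) = 6.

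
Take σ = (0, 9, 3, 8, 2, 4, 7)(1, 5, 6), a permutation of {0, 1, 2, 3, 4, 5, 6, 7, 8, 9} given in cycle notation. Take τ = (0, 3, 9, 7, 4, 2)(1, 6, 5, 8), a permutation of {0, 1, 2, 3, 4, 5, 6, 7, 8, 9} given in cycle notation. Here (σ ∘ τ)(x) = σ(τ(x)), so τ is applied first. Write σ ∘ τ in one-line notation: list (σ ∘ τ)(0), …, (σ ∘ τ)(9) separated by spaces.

Chase each element through τ then σ: 0 → 3 → 8; 1 → 6 → 1; 2 → 0 → 9; 3 → 9 → 3; 4 → 2 → 4; 5 → 8 → 2; 6 → 5 → 6; 7 → 4 → 7; 8 → 1 → 5; 9 → 7 → 0.
So σ ∘ τ in one-line form is 8 1 9 3 4 2 6 7 5 0.

8 1 9 3 4 2 6 7 5 0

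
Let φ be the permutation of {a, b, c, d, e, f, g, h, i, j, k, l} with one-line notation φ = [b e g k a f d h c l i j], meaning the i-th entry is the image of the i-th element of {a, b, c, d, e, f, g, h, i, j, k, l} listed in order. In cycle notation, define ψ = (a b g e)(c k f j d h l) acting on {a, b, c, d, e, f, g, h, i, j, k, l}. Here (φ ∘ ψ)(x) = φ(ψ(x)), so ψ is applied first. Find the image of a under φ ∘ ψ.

ψ(a) = b, then φ(b) = e; composing gives (φ ∘ ψ)(a) = e.

e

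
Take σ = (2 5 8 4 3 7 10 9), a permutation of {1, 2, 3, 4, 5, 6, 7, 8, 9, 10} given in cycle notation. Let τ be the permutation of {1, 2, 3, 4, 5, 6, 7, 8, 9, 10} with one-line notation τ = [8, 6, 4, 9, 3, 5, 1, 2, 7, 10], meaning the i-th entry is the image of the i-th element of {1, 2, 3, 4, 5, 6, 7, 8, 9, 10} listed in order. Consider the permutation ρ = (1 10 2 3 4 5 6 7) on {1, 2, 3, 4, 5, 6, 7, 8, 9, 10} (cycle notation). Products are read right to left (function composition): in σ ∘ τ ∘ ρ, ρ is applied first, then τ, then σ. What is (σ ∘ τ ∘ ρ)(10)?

6

Apply the permutations in order: ρ(10) = 2, then τ(2) = 6, then σ(6) = 6. So (σ ∘ τ ∘ ρ)(10) = 6.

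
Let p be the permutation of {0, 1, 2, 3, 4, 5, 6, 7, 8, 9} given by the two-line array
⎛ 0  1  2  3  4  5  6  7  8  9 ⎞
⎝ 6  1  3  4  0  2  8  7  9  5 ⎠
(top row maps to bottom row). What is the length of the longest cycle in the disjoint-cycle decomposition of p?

Decomposing into disjoint cycles gives (0, 6, 8, 9, 5, 2, 3, 4); the longest has length 8.

8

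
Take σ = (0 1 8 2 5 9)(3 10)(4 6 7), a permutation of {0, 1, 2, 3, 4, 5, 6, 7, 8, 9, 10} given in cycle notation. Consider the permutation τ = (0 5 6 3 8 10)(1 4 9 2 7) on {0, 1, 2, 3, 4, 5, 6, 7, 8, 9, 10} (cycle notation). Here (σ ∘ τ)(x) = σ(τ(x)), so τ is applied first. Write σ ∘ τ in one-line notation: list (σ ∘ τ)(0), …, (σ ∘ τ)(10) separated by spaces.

(σ ∘ τ)(x) = σ(τ(x)). Computing each image: σ(τ(0)) = σ(5) = 9, σ(τ(1)) = σ(4) = 6, σ(τ(2)) = σ(7) = 4, σ(τ(3)) = σ(8) = 2, σ(τ(4)) = σ(9) = 0, σ(τ(5)) = σ(6) = 7, σ(τ(6)) = σ(3) = 10, σ(τ(7)) = σ(1) = 8, σ(τ(8)) = σ(10) = 3, σ(τ(9)) = σ(2) = 5, σ(τ(10)) = σ(0) = 1.
Hence σ ∘ τ = [9 6 4 2 0 7 10 8 3 5 1].

9 6 4 2 0 7 10 8 3 5 1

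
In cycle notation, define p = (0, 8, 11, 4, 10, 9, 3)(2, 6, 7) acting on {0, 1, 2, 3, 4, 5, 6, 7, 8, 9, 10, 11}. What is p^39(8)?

8 lies in the 7-cycle (0, 8, 11, 4, 10, 9, 3).
On a 7-cycle, p^7 is the identity, so p^39 = p^4 there (39 ≡ 4 mod 7).
Advancing 4 steps from 8: 8 → 11 → 4 → 10 → 9.

9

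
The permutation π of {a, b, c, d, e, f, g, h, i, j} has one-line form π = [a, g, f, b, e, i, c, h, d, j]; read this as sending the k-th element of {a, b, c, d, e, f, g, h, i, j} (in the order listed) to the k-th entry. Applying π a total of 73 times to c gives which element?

Tracing c → f → … returns to c after 6 steps, so c lies in a 6-cycle (b, g, c, f, i, d).
Powers repeat with period 6 on this cycle, and 73 mod 6 = 1, so π^73(c) = π^1(c).
Advancing 1 step from c: c → f.

f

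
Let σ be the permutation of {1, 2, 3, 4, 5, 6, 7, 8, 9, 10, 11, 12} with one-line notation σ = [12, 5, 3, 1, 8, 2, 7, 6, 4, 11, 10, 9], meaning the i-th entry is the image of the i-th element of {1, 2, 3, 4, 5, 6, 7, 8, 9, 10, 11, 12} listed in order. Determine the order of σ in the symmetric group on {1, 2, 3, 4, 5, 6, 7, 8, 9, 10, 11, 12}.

4

Decomposing into disjoint cycles gives cycle lengths 4, 4, 2, 1, 1.
The order of σ is the least common multiple of its cycle lengths: lcm(4, 4, 2) = 4.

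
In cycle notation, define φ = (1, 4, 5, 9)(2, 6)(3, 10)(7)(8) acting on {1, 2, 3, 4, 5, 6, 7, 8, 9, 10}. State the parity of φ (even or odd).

The cycle lengths are 4, 2, 2, 1, 1.
A cycle is odd iff its length is even; φ has 3 even-length cycles, so sgn(φ) = (−1)^3 and φ is odd.

odd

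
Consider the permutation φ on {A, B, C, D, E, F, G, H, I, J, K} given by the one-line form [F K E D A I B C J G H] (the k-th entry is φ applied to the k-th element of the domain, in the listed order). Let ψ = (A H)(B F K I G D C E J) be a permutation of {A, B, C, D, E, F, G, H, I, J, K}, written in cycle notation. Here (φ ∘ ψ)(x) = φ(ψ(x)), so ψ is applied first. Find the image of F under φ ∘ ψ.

H

First apply ψ: ψ(F) = K, then φ(K) = H. Thus (φ ∘ ψ)(F) = H.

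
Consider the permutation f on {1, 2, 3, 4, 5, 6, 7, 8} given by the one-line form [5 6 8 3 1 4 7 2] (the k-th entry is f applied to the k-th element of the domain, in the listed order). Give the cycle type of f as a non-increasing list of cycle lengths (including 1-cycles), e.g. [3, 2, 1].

[5, 2, 1]

The disjoint cycles are (1, 5)(2, 6, 4, 3, 8)(7), with lengths 5, 2, 1 in non-increasing order.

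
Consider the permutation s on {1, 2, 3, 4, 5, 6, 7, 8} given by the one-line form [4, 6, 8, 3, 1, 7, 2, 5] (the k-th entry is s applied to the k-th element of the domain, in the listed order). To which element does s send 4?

4 is element number 4 of the domain, and entry number 4 of the one-line form is 3, so s(4) = 3.

3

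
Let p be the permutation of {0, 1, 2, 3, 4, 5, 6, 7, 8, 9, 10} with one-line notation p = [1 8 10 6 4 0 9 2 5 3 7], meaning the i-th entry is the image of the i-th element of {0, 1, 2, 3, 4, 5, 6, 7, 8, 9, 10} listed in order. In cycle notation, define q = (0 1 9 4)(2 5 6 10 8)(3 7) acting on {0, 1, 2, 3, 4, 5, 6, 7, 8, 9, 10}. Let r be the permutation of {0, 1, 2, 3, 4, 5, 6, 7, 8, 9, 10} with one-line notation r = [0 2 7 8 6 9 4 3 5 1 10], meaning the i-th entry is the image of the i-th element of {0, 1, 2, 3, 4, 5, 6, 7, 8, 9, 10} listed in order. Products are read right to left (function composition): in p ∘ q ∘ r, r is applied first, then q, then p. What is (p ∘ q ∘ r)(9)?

(p ∘ q ∘ r)(9) = p(q(r(9))). r(9) = 1, then q(1) = 9, then p(9) = 3, so the result is 3.

3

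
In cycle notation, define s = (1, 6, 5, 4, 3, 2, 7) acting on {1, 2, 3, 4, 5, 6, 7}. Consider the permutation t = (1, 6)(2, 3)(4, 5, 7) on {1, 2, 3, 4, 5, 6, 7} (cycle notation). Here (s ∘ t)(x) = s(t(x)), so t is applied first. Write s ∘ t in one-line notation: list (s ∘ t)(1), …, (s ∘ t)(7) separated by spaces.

For each element, apply t then s: 1 → 6 → 5; 2 → 3 → 2; 3 → 2 → 7; 4 → 5 → 4; 5 → 7 → 1; 6 → 1 → 6; 7 → 4 → 3.
Collecting the images, s ∘ t = [5 2 7 4 1 6 3].

5 2 7 4 1 6 3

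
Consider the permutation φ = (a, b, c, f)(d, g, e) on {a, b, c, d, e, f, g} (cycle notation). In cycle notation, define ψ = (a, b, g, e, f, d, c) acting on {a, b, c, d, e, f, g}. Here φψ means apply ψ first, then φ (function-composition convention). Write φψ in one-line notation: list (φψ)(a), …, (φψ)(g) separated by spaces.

(φψ)(x) = φ(ψ(x)). Computing each image: φ(ψ(a)) = φ(b) = c, φ(ψ(b)) = φ(g) = e, φ(ψ(c)) = φ(a) = b, φ(ψ(d)) = φ(c) = f, φ(ψ(e)) = φ(f) = a, φ(ψ(f)) = φ(d) = g, φ(ψ(g)) = φ(e) = d.
Hence φψ = [c e b f a g d].

c e b f a g d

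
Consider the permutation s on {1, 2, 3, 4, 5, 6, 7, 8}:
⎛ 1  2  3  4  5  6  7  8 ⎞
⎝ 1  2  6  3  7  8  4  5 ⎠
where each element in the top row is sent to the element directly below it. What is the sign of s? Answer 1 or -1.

In disjoint-cycle form the cycle lengths are 6, 1, 1.
A cycle of length ℓ contributes ℓ−1 transpositions, so s is a product of 5 transpositions — odd.

-1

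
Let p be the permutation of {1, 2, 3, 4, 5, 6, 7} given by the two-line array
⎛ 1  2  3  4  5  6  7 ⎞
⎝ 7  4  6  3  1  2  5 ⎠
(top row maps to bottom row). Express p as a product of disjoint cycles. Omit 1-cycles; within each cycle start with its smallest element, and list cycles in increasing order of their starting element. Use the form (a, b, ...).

(1, 7, 5)(2, 4, 3, 6)

From 1: 1 → 7 → 5 → 1, closing the cycle (1, 7, 5).
Repeating from the next unused element and collecting all non-trivial cycles gives (1, 7, 5)(2, 4, 3, 6).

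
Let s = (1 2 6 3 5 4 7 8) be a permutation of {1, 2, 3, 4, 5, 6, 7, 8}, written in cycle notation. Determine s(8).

8 appears in (1 2 6 3 5 4 7 8); the next entry (wrapping around) is 1.

1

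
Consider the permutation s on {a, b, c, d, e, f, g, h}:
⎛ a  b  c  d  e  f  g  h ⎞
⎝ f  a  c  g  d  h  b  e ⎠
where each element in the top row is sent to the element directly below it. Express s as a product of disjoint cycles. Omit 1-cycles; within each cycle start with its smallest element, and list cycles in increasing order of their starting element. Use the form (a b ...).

(a f h e d g b)

Iterating s from a gives a → f → h → e → d → g → b → a; that is the 7-cycle (a f h e d g b).
Repeating from the next unused element and collecting all non-trivial cycles gives (a f h e d g b).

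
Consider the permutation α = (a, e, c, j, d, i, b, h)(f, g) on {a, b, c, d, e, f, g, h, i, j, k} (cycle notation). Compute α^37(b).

b lies in the 8-cycle (a, e, c, j, d, i, b, h).
Powers repeat with period 8 on this cycle, and 37 mod 8 = 5, so α^37(b) = α^5(b).
Stepping 5 places around the cycle: b → h → a → e → c → j.

j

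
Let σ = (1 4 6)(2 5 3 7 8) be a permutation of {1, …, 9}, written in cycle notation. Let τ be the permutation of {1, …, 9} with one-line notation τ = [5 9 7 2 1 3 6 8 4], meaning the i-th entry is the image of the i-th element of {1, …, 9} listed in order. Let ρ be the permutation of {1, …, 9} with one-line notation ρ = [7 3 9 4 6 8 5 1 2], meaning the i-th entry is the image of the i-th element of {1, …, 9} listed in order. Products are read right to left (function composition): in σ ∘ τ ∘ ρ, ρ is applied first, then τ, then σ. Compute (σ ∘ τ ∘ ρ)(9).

Chase 9: ρ(9) = 2; τ(2) = 9; σ(9) = 9. Hence (σ ∘ τ ∘ ρ)(9) = 9.

9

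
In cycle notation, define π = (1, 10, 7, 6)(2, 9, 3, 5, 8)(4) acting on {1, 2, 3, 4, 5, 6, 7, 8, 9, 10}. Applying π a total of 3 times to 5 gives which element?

9

5 lies in the 5-cycle (2, 9, 3, 5, 8).
Advancing 3 steps from 5: 5 → 8 → 2 → 9.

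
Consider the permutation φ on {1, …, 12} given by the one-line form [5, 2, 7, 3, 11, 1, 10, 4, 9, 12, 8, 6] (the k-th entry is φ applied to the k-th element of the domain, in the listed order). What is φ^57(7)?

Tracing 7 → 10 → … returns to 7 after 10 steps, so 7 lies in a 10-cycle (1 5 11 8 4 3 7 10 12 6).
Since the cycle has length 10, φ^57 acts on it the same as φ^7 (57 mod 10 = 7).
Advancing 7 steps from 7: 7 → 10 → 12 → 6 → 1 → 5 → 11 → 8.

8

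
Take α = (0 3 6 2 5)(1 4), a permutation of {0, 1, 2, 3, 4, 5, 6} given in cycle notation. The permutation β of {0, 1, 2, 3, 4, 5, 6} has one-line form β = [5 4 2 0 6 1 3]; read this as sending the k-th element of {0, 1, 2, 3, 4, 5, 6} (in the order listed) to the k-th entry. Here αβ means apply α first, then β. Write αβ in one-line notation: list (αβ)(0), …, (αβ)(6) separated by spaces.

0 6 1 3 4 5 2

(αβ)(x) = β(α(x)). Computing each image: β(α(0)) = β(3) = 0, β(α(1)) = β(4) = 6, β(α(2)) = β(5) = 1, β(α(3)) = β(6) = 3, β(α(4)) = β(1) = 4, β(α(5)) = β(0) = 5, β(α(6)) = β(2) = 2.
Hence αβ = [0 6 1 3 4 5 2].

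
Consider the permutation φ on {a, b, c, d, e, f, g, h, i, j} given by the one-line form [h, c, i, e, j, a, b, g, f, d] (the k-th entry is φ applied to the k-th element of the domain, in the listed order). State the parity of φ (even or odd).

In disjoint-cycle form the cycle lengths are 7, 3.
A cycle of length ℓ contributes ℓ−1 transpositions, so φ is a product of 6 + 2 = 8 transpositions — even.

even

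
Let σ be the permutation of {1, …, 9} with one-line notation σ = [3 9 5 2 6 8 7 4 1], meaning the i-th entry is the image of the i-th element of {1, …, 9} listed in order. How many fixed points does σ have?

The fixed points (elements with σ(x) = x) are {7}, so there is 1.

1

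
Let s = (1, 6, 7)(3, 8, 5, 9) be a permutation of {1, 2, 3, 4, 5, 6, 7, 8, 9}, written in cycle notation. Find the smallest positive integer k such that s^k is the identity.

12

The cycle type of s is (4, 3, 1, 1).
The order is lcm(4, 3) = 12.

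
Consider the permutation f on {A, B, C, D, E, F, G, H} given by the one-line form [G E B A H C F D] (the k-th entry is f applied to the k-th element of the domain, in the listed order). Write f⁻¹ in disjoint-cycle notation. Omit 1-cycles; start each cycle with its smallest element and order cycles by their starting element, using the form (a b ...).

(A D H E B C F G)

First write f in disjoint cycles: (A G F C B E H D).
Reversing each cycle (and rotating so the smallest element leads) gives f⁻¹ = (A D H E B C F G).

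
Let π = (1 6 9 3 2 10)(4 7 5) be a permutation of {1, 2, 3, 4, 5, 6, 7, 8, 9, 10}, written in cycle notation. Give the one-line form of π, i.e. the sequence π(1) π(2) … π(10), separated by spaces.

Image by image: 1→6, 2→10, 3→2, 4→7, 5→4, 6→9, 7→5, 8→8, 9→3, 10→1.
Listing these in domain order gives 6 10 2 7 4 9 5 8 3 1.

6 10 2 7 4 9 5 8 3 1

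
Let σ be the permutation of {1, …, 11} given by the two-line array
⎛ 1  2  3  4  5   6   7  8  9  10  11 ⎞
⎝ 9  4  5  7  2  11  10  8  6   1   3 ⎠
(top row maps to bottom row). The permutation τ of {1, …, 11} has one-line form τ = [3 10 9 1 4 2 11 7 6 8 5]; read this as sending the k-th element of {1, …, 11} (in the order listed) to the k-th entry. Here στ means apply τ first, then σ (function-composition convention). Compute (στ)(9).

First apply τ: τ(9) = 6, then σ(6) = 11. Thus (στ)(9) = 11.

11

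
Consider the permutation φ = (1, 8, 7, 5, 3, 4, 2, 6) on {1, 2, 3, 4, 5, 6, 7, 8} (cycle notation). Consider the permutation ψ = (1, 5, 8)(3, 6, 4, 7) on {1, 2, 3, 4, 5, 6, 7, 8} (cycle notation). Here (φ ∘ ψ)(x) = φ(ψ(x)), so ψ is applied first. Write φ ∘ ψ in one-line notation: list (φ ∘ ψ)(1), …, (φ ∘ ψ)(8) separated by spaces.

(φ ∘ ψ)(x) = φ(ψ(x)). Computing each image: φ(ψ(1)) = φ(5) = 3, φ(ψ(2)) = φ(2) = 6, φ(ψ(3)) = φ(6) = 1, φ(ψ(4)) = φ(7) = 5, φ(ψ(5)) = φ(8) = 7, φ(ψ(6)) = φ(4) = 2, φ(ψ(7)) = φ(3) = 4, φ(ψ(8)) = φ(1) = 8.
Hence φ ∘ ψ = [3 6 1 5 7 2 4 8].

3 6 1 5 7 2 4 8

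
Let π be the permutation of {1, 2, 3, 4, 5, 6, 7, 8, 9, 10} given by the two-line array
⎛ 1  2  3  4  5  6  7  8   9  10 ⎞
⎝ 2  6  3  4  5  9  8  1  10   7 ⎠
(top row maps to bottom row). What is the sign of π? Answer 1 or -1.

1

In disjoint-cycle form the cycle lengths are 7, 1, 1, 1.
A cycle of length ℓ contributes ℓ−1 transpositions, so π is a product of 6 transpositions — even.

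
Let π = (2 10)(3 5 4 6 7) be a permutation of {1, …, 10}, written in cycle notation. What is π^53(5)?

7

5 lies in the 5-cycle (3 5 4 6 7).
On a 5-cycle, π^5 is the identity, so π^53 = π^3 there (53 ≡ 3 mod 5).
Advancing 3 steps from 5: 5 → 4 → 6 → 7.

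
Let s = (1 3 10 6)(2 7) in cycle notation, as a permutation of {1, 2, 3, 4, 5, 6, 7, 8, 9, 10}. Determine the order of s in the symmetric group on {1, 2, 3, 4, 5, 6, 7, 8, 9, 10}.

The disjoint cycles have lengths 4, 2, 1, 1, 1, 1.
The order is lcm(4, 2) = 4.

4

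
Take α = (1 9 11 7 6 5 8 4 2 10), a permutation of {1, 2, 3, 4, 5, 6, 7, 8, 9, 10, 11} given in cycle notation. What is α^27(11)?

10

11 lies in the 10-cycle (1 9 11 7 6 5 8 4 2 10).
On a 10-cycle, α^10 is the identity, so α^27 = α^7 there (27 ≡ 7 mod 10).
Stepping 7 places around the cycle: 11 → 7 → 6 → 5 → 8 → 4 → 2 → 10.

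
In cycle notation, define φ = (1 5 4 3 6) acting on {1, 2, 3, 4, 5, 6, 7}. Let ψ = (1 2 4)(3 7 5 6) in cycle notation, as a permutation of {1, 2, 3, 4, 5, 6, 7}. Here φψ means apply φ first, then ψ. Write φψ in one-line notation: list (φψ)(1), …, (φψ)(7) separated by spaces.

(φψ)(x) = ψ(φ(x)). Computing each image: ψ(φ(1)) = ψ(5) = 6, ψ(φ(2)) = ψ(2) = 4, ψ(φ(3)) = ψ(6) = 3, ψ(φ(4)) = ψ(3) = 7, ψ(φ(5)) = ψ(4) = 1, ψ(φ(6)) = ψ(1) = 2, ψ(φ(7)) = ψ(7) = 5.
Hence φψ = [6 4 3 7 1 2 5].

6 4 3 7 1 2 5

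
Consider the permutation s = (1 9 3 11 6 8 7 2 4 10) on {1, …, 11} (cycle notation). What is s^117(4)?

8

4 lies in the 10-cycle (1 9 3 11 6 8 7 2 4 10).
On a 10-cycle, s^10 is the identity, so s^117 = s^7 there (117 ≡ 7 mod 10).
Advancing 7 steps from 4: 4 → 10 → 1 → 9 → 3 → 11 → 6 → 8.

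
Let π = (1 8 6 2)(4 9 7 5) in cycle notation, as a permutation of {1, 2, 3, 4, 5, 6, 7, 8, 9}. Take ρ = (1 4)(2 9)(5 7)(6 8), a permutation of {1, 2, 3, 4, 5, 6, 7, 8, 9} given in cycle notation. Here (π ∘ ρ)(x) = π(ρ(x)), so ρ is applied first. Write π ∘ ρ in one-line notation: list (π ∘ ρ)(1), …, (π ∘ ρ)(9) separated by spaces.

9 7 3 8 5 6 4 2 1

(π ∘ ρ)(x) = π(ρ(x)). Computing each image: π(ρ(1)) = π(4) = 9, π(ρ(2)) = π(9) = 7, π(ρ(3)) = π(3) = 3, π(ρ(4)) = π(1) = 8, π(ρ(5)) = π(7) = 5, π(ρ(6)) = π(8) = 6, π(ρ(7)) = π(5) = 4, π(ρ(8)) = π(6) = 2, π(ρ(9)) = π(2) = 1.
Hence π ∘ ρ = [9 7 3 8 5 6 4 2 1].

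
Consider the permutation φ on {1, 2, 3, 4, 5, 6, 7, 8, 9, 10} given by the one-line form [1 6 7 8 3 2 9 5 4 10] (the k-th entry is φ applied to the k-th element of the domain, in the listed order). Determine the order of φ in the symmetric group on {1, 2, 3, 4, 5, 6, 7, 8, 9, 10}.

Decomposing into disjoint cycles gives cycle lengths 6, 2, 1, 1.
The order is lcm(6, 2) = 6.

6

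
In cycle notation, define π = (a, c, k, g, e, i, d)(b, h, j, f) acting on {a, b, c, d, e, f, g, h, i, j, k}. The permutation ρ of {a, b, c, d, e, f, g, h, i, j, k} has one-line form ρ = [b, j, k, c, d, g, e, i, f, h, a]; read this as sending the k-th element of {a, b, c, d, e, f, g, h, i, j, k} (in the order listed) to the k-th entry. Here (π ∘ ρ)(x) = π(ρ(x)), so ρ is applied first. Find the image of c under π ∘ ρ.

ρ(c) = k, then π(k) = g; composing gives (π ∘ ρ)(c) = g.

g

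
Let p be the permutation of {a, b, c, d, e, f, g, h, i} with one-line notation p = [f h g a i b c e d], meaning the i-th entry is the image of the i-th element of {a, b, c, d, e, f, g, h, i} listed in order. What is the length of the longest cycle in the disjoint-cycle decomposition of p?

Decomposing into disjoint cycles gives (a, f, b, h, e, i, d)(c, g); the longest has length 7.

7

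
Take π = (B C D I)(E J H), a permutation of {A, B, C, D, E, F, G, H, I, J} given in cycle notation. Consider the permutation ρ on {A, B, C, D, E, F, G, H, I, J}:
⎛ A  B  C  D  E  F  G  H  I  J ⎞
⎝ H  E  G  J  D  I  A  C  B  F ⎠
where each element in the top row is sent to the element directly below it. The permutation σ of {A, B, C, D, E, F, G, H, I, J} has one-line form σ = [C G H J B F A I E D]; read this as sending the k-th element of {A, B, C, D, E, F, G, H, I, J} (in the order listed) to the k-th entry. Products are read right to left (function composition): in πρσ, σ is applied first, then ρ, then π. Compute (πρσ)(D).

F

Chase D: σ(D) = J; ρ(J) = F; π(F) = F. Hence (πρσ)(D) = F.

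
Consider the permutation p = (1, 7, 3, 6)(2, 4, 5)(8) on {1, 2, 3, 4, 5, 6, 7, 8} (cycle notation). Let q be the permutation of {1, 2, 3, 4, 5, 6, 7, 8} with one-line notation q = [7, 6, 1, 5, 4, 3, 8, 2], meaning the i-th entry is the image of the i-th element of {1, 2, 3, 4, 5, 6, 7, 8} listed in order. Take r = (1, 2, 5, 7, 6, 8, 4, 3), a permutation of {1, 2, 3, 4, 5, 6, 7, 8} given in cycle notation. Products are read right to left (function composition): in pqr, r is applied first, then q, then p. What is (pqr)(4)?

Apply the permutations in order: r(4) = 3, then q(3) = 1, then p(1) = 7. So (pqr)(4) = 7.

7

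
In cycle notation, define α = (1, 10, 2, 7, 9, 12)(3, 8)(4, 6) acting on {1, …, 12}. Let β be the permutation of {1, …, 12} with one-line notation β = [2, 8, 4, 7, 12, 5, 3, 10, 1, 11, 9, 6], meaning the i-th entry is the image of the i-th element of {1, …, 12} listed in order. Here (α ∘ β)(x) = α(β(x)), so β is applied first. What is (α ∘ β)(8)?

2

β(8) = 10, then α(10) = 2; composing gives (α ∘ β)(8) = 2.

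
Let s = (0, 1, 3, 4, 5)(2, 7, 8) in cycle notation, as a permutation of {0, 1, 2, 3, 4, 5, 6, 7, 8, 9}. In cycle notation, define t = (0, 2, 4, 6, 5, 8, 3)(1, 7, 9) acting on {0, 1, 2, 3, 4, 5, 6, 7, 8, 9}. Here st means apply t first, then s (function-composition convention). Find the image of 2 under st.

5

First apply t: t(2) = 4, then s(4) = 5. Thus (st)(2) = 5.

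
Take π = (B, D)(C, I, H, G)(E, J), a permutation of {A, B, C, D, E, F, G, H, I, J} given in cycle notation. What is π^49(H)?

H lies in the 4-cycle (C, I, H, G).
On a 4-cycle, π^4 is the identity, so π^49 = π^1 there (49 ≡ 1 mod 4).
Advancing 1 step from H: H → G.

G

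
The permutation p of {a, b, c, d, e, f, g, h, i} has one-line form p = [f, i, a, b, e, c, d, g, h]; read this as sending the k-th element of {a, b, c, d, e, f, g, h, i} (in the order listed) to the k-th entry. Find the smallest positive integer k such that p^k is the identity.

Writing p as disjoint cycles, the cycle lengths are 5, 3, 1.
Since disjoint cycles commute, ord(p) = lcm(5, 3) = 15.

15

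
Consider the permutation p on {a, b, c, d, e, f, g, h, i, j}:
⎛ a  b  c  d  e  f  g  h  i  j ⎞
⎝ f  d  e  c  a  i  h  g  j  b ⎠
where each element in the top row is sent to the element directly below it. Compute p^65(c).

Tracing c → e → … returns to c after 8 steps, so c lies in an 8-cycle (a f i j b d c e).
Powers repeat with period 8 on this cycle, and 65 mod 8 = 1, so p^65(c) = p^1(c).
Advancing 1 step from c: c → e.

e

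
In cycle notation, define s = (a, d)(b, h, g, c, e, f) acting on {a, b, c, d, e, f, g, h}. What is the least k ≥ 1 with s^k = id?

6

The disjoint cycles have lengths 6, 2.
Since disjoint cycles commute, ord(s) = lcm(6, 2) = 6.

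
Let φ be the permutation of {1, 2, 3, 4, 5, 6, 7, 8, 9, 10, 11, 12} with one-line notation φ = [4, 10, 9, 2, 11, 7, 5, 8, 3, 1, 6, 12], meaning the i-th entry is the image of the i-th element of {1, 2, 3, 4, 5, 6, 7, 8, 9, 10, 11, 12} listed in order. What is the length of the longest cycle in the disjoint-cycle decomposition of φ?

4

Decomposing into disjoint cycles gives (1 4 2 10)(3 9)(5 11 6 7); the longest has length 4.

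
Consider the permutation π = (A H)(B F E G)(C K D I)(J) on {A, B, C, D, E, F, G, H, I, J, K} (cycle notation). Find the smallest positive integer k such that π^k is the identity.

4

The cycle type of π is (4, 4, 2, 1).
The order is lcm(4, 4, 2) = 4.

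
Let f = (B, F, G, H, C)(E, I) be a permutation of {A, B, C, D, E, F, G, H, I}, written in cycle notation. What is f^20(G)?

G

G lies in the 5-cycle (B, F, G, H, C).
On a 5-cycle, f^5 is the identity, so f^20 = f^0 there (20 ≡ 0 mod 5).
So f^20(G) = G.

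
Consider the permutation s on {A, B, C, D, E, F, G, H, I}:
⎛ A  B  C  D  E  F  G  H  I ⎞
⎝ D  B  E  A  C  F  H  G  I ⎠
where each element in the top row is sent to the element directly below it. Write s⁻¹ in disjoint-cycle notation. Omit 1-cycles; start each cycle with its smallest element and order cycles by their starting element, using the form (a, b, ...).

(A, D)(C, E)(G, H)

First write s in disjoint cycles: (A, D)(C, E)(G, H).
The inverse reverses every cycle; in canonical form, s⁻¹ = (A, D)(C, E)(G, H).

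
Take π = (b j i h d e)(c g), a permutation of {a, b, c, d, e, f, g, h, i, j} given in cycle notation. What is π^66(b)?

b lies in the 6-cycle (b j i h d e).
On a 6-cycle, π^6 is the identity, so π^66 = π^0 there (66 ≡ 0 mod 6).
So π^66(b) = b.

b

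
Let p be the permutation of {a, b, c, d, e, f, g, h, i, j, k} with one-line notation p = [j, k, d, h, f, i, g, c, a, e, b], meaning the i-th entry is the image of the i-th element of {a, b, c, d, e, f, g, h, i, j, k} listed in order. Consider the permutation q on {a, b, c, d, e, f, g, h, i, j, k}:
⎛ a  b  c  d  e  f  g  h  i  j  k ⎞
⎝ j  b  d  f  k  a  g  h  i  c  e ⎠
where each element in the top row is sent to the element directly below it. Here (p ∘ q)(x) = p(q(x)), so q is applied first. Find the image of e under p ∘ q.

b

q(e) = k, then p(k) = b; composing gives (p ∘ q)(e) = b.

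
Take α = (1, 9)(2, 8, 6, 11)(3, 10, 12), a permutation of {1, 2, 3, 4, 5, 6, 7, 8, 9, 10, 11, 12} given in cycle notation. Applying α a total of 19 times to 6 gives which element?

6 lies in the 4-cycle (2, 8, 6, 11).
Powers repeat with period 4 on this cycle, and 19 mod 4 = 3, so α^19(6) = α^3(6).
Stepping 3 places around the cycle: 6 → 11 → 2 → 8.

8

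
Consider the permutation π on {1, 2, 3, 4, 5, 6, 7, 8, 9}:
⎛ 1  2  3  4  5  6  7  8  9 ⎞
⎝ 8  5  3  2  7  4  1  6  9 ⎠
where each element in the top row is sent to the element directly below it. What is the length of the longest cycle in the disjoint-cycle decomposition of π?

Decomposing into disjoint cycles gives (1 8 6 4 2 5 7); the longest has length 7.

7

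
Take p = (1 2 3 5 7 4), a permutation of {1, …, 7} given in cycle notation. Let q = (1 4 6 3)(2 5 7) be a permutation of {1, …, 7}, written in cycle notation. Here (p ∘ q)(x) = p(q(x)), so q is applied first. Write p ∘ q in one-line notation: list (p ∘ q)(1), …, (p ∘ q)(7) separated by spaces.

1 7 2 6 4 5 3

(p ∘ q)(x) = p(q(x)). Computing each image: p(q(1)) = p(4) = 1, p(q(2)) = p(5) = 7, p(q(3)) = p(1) = 2, p(q(4)) = p(6) = 6, p(q(5)) = p(7) = 4, p(q(6)) = p(3) = 5, p(q(7)) = p(2) = 3.
Hence p ∘ q = [1 7 2 6 4 5 3].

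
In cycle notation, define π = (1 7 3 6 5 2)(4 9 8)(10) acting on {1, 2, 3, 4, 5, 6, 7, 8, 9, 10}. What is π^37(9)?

8

9 lies in the 3-cycle (4 9 8).
Powers repeat with period 3 on this cycle, and 37 mod 3 = 1, so π^37(9) = π^1(9).
Advancing 1 step from 9: 9 → 8.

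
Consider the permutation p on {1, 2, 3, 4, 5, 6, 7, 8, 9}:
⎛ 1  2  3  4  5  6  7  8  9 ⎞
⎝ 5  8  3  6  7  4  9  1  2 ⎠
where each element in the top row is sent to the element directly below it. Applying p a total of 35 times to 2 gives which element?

Tracing 2 → 8 → … returns to 2 after 6 steps, so 2 lies in a 6-cycle (1, 5, 7, 9, 2, 8).
Powers repeat with period 6 on this cycle, and 35 mod 6 = 5, so p^35(2) = p^5(2).
Stepping 5 places around the cycle: 2 → 8 → 1 → 5 → 7 → 9.

9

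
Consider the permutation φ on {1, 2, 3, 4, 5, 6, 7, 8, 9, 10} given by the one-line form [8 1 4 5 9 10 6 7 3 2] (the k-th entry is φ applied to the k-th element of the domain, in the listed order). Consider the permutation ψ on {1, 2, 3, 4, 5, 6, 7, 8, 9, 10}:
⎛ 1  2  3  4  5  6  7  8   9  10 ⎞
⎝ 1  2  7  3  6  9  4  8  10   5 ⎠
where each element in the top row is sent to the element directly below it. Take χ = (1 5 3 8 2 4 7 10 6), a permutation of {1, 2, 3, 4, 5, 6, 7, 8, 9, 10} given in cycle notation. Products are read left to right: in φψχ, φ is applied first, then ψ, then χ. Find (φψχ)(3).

8

(φψχ)(3) = χ(ψ(φ(3))). φ(3) = 4, then ψ(4) = 3, then χ(3) = 8, so the result is 8.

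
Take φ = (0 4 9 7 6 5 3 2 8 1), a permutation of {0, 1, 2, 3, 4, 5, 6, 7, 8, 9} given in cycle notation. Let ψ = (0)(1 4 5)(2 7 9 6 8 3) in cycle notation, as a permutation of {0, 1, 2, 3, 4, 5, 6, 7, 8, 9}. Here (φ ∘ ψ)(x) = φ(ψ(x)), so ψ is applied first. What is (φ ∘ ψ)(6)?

1

(φ ∘ ψ)(6) = φ(ψ(6)). ψ(6) = 8, then φ(8) = 1. So (φ ∘ ψ)(6) = 1.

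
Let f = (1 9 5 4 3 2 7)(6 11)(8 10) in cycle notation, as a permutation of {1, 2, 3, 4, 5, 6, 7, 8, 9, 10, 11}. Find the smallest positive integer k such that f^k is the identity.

14

The cycle type of f is (7, 2, 2).
Since disjoint cycles commute, ord(f) = lcm(7, 2, 2) = 14.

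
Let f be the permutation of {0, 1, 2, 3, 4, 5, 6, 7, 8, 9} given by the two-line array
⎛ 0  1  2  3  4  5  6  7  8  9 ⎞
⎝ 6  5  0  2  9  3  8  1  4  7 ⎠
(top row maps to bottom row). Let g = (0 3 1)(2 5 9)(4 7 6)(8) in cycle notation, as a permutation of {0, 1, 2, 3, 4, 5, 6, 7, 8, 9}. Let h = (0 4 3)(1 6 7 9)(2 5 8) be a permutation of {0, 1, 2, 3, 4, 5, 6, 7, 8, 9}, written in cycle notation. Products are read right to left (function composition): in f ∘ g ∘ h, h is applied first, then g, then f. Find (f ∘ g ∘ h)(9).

Chase 9: h(9) = 1; g(1) = 0; f(0) = 6. Hence (f ∘ g ∘ h)(9) = 6.

6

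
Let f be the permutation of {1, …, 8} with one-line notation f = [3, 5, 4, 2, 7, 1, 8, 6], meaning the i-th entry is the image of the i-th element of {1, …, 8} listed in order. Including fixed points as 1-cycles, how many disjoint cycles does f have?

1

The cycle decomposition is (1, 3, 4, 2, 5, 7, 8, 6), which has 1 cycle (counting 1-cycles).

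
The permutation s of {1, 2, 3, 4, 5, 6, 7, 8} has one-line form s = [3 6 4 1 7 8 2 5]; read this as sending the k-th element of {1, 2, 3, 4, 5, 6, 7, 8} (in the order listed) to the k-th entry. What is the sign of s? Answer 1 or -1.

1

In disjoint-cycle form the cycle lengths are 5, 3.
A cycle is odd iff its length is even; s has 0 even-length cycles, so sgn(s) = (−1)^0 and s is even.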